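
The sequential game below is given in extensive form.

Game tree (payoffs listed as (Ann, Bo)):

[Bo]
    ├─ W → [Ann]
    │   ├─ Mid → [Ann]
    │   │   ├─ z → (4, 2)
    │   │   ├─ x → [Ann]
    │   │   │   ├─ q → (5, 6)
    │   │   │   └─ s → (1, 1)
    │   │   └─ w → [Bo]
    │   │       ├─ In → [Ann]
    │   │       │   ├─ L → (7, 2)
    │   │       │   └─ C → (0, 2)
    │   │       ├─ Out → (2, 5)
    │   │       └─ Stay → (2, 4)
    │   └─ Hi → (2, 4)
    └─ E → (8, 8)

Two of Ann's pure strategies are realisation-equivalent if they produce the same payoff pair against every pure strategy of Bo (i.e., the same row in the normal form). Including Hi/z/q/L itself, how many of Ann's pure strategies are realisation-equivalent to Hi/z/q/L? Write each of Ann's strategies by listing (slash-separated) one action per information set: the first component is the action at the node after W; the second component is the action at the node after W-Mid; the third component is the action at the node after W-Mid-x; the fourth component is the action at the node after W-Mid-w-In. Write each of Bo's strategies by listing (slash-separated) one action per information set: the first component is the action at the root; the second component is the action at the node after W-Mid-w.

12

Row for Hi/z/q/L (columns W/In, W/Out, W/Stay, E/In, E/Out, E/Stay): (2,4) (2,4) (2,4) (8,8) (8,8) (8,8).
Under Hi/z/q/L, Ann's choice at the node after W-Mid and at the node after W-Mid-x and at the node after W-Mid-w-In can never be reached regardless of what Bo does, so varying those choices leaves every outcome unchanged.
Holding the reachable choices fixed and varying the unreachable ones freely already gives 3 × 2 × 2 = 12 equivalent strategies.
No other strategy reproduces this row, so those 12 are the full class: Hi/z/q/L, Hi/z/q/C, Hi/z/s/L, Hi/z/s/C, Hi/x/q/L, Hi/x/q/C, Hi/x/s/L, Hi/x/s/C, Hi/w/q/L, Hi/w/q/C, Hi/w/s/L, Hi/w/s/C.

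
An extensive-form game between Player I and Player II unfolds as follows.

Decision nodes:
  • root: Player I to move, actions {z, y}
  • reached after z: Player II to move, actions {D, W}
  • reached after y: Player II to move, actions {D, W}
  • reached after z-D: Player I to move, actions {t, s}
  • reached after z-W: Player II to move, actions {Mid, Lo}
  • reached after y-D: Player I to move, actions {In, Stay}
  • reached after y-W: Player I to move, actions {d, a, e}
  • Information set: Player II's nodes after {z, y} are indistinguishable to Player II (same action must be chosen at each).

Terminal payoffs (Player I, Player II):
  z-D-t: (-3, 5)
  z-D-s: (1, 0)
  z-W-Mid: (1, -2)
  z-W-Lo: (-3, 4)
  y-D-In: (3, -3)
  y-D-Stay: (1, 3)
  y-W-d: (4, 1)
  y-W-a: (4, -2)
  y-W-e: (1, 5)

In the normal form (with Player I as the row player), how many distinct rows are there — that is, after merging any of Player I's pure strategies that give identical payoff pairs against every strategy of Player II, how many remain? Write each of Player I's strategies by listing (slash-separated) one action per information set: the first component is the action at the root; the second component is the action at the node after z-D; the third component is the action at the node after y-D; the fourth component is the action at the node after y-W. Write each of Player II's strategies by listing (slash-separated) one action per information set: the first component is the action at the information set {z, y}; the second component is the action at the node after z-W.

8

Player I has 24 pure strategies: z/t/In/d, z/t/In/a, z/t/In/e, z/t/Stay/d, z/t/Stay/a, z/t/Stay/e, z/s/In/d, z/s/In/a, z/s/In/e, z/s/Stay/d, z/s/Stay/a, z/s/Stay/e, y/t/In/d, y/t/In/a, y/t/In/e, y/t/Stay/d, y/t/Stay/a, y/t/Stay/e, y/s/In/d, y/s/In/a, y/s/In/e, y/s/Stay/d, y/s/Stay/a, y/s/Stay/e. Columns: D/Mid, D/Lo, W/Mid, W/Lo.
{z/t/In/d, z/t/In/a, z/t/In/e, z/t/Stay/d, z/t/Stay/a, z/t/Stay/e} → row (-3,5) (-3,5) (1,-2) (-3,4)
{z/s/In/d, z/s/In/a, z/s/In/e, z/s/Stay/d, z/s/Stay/a, z/s/Stay/e} → row (1,0) (1,0) (1,-2) (-3,4)
{y/t/In/d, y/s/In/d} → row (3,-3) (3,-3) (4,1) (4,1)
{y/t/In/a, y/s/In/a} → row (3,-3) (3,-3) (4,-2) (4,-2)
{y/t/In/e, y/s/In/e} → row (3,-3) (3,-3) (1,5) (1,5)
{y/t/Stay/d, y/s/Stay/d} → row (1,3) (1,3) (4,1) (4,1)
{y/t/Stay/a, y/s/Stay/a} → row (1,3) (1,3) (4,-2) (4,-2)
{y/t/Stay/e, y/s/Stay/e} → row (1,3) (1,3) (1,5) (1,5)
That's 8 distinct rows out of 24 strategies.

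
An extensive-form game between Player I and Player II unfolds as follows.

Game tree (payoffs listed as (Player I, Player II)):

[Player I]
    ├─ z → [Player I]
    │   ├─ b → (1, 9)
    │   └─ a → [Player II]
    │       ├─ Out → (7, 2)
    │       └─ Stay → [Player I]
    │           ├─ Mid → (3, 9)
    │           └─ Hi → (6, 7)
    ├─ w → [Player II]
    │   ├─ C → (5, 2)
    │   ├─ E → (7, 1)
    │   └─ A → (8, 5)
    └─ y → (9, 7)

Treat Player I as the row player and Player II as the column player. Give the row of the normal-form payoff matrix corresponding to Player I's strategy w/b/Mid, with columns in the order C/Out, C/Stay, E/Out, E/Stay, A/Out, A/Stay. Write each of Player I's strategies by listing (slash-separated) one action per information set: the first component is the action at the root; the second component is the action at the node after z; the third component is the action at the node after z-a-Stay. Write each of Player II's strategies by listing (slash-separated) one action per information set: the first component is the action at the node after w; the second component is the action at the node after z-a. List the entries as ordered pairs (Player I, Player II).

vs C/Out: Player I plays w → Player II plays C at [w] → (5, 2)
vs C/Stay: Player I plays w → Player II plays C at [w] → (5, 2)
vs E/Out: Player I plays w → Player II plays E at [w] → (7, 1)
vs E/Stay: Player I plays w → Player II plays E at [w] → (7, 1)
vs A/Out: Player I plays w → Player II plays A at [w] → (8, 5)
vs A/Stay: Player I plays w → Player II plays A at [w] → (8, 5)

(5,2) (5,2) (7,1) (7,1) (8,5) (8,5)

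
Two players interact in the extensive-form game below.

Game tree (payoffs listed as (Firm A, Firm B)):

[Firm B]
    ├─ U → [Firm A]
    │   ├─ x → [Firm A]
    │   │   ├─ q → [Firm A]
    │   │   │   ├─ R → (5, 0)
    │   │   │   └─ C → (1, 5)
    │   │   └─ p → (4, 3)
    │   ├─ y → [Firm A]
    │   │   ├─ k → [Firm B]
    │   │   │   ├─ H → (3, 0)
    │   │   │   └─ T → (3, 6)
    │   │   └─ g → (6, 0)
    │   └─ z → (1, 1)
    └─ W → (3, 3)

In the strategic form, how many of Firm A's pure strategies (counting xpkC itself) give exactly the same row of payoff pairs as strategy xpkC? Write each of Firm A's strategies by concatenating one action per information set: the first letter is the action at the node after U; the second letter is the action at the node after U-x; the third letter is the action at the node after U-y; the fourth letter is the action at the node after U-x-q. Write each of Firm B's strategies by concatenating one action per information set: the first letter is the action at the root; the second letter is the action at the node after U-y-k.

Row for xpkC (columns UH, UT, WH, WT): (4,3) (4,3) (3,3) (3,3).
Under xpkC, Firm A's choice at the node after U-y and at the node after U-x-q can never be reached regardless of what Firm B does, so varying those choices leaves every outcome unchanged.
Holding the reachable choices fixed and varying the unreachable ones freely already gives 2 × 2 = 4 equivalent strategies.
No other strategy reproduces this row, so those 4 are the full class: xpkR, xpkC, xpgR, xpgC.

4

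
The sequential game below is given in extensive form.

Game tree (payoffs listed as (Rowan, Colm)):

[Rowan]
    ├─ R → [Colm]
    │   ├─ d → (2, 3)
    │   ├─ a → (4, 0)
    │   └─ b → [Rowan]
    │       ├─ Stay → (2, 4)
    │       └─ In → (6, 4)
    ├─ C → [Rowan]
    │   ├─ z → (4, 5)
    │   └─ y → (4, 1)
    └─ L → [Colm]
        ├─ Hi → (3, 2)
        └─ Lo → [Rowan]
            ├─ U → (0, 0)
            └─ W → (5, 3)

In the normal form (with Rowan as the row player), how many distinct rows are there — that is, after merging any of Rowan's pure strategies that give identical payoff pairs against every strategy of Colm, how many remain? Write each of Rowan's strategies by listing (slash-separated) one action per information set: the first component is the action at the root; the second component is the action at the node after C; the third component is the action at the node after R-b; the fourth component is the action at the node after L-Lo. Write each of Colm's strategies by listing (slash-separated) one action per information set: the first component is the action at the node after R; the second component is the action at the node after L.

Rowan has 24 pure strategies: R/z/Stay/U, R/z/Stay/W, R/z/In/U, R/z/In/W, R/y/Stay/U, R/y/Stay/W, R/y/In/U, R/y/In/W, C/z/Stay/U, C/z/Stay/W, C/z/In/U, C/z/In/W, C/y/Stay/U, C/y/Stay/W, C/y/In/U, C/y/In/W, L/z/Stay/U, L/z/Stay/W, L/z/In/U, L/z/In/W, L/y/Stay/U, L/y/Stay/W, L/y/In/U, L/y/In/W. Columns: d/Hi, d/Lo, a/Hi, a/Lo, b/Hi, b/Lo.
{R/z/Stay/U, R/z/Stay/W, R/y/Stay/U, R/y/Stay/W} → row (2,3) (2,3) (4,0) (4,0) (2,4) (2,4)
{R/z/In/U, R/z/In/W, R/y/In/U, R/y/In/W} → row (2,3) (2,3) (4,0) (4,0) (6,4) (6,4)
{C/z/Stay/U, C/z/Stay/W, C/z/In/U, C/z/In/W} → row (4,5) (4,5) (4,5) (4,5) (4,5) (4,5)
{C/y/Stay/U, C/y/Stay/W, C/y/In/U, C/y/In/W} → row (4,1) (4,1) (4,1) (4,1) (4,1) (4,1)
{L/z/Stay/U, L/z/In/U, L/y/Stay/U, L/y/In/U} → row (3,2) (0,0) (3,2) (0,0) (3,2) (0,0)
{L/z/Stay/W, L/z/In/W, L/y/Stay/W, L/y/In/W} → row (3,2) (5,3) (3,2) (5,3) (3,2) (5,3)
That's 6 distinct rows out of 24 strategies.

6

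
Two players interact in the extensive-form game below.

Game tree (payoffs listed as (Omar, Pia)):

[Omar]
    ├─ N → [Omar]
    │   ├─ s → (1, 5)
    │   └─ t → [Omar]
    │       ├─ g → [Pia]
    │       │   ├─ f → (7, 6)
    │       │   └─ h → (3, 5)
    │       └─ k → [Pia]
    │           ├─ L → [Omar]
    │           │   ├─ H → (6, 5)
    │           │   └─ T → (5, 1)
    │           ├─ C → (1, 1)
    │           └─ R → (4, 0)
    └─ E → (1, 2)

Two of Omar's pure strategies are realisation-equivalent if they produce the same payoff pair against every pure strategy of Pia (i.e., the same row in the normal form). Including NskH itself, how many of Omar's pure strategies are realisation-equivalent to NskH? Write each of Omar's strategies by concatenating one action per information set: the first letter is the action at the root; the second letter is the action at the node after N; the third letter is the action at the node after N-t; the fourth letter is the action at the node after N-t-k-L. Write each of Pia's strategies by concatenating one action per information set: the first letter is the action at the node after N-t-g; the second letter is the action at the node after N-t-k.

4

Row for NskH (columns fL, fC, fR, hL, hC, hR): (1,5) (1,5) (1,5) (1,5) (1,5) (1,5).
Under NskH, Omar's choice at the node after N-t and at the node after N-t-k-L can never be reached regardless of what Pia does, so varying those choices leaves every outcome unchanged.
Holding the reachable choices fixed and varying the unreachable ones freely already gives 2 × 2 = 4 equivalent strategies.
No other strategy reproduces this row, so those 4 are the full class: NsgH, NsgT, NskH, NskT.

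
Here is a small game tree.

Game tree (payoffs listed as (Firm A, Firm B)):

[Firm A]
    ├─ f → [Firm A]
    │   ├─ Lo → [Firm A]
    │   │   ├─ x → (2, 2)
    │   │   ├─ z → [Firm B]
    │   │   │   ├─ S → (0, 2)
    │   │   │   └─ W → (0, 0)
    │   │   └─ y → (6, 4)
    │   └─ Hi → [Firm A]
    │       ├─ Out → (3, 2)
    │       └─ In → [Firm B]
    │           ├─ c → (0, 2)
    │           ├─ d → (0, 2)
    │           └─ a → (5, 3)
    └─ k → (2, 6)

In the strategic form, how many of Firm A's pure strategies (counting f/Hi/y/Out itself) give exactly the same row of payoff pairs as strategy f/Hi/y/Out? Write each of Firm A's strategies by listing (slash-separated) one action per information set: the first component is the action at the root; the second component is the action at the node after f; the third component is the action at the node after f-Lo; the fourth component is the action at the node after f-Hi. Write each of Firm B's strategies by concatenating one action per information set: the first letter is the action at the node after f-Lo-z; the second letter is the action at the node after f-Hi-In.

Row for f/Hi/y/Out (columns Sc, Sd, Sa, Wc, Wd, Wa): (3,2) (3,2) (3,2) (3,2) (3,2) (3,2).
Under f/Hi/y/Out, Firm A's choice at the node after f-Lo can never be reached regardless of what Firm B does, so varying those choices leaves every outcome unchanged.
Holding the reachable choices fixed and varying the unreachable one freely already gives 3 equivalent strategies.
No other strategy reproduces this row, so those 3 are the full class: f/Hi/x/Out, f/Hi/z/Out, f/Hi/y/Out.

3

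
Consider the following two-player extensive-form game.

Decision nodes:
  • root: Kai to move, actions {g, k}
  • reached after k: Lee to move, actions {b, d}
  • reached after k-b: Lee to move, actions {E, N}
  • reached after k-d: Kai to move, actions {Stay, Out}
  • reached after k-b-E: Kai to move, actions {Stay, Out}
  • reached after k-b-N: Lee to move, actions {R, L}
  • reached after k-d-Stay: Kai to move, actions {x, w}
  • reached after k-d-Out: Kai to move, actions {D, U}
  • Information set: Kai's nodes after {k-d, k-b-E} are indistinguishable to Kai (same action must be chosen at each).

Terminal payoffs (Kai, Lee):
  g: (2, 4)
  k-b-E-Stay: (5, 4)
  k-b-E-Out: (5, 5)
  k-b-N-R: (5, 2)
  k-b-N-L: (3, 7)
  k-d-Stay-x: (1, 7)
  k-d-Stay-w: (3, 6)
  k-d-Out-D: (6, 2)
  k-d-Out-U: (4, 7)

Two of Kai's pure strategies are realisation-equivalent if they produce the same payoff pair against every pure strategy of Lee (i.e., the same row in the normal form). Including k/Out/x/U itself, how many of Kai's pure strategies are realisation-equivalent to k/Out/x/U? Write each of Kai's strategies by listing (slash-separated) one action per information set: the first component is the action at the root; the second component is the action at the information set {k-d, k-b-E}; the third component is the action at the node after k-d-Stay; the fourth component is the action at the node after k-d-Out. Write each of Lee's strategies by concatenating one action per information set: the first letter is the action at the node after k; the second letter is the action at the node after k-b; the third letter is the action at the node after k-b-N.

2

Row for k/Out/x/U (columns bER, bEL, bNR, bNL, dER, dEL, dNR, dNL): (5,5) (5,5) (5,2) (3,7) (4,7) (4,7) (4,7) (4,7).
Under k/Out/x/U, Kai's choice at the node after k-d-Stay can never be reached regardless of what Lee does, so varying those choices leaves every outcome unchanged.
Holding the reachable choices fixed and varying the unreachable one freely already gives 2 equivalent strategies.
No other strategy reproduces this row, so those 2 are the full class: k/Out/x/U, k/Out/w/U.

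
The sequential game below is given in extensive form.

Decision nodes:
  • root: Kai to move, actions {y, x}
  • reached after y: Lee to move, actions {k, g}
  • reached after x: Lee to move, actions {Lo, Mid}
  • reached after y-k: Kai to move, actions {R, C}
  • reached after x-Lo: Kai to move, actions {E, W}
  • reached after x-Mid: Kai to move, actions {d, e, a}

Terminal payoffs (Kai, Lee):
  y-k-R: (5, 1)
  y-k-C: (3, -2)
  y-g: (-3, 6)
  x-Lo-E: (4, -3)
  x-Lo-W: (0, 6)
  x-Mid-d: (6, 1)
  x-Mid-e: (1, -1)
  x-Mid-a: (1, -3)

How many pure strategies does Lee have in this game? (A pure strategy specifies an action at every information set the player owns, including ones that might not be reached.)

4

Lee owns the node after y with actions {k, g} — two choices.
Lee owns the node after x with actions {Lo, Mid} — two choices.
A pure strategy fixes one action at each information set independently, so the count is the product 2 × 2 = 4.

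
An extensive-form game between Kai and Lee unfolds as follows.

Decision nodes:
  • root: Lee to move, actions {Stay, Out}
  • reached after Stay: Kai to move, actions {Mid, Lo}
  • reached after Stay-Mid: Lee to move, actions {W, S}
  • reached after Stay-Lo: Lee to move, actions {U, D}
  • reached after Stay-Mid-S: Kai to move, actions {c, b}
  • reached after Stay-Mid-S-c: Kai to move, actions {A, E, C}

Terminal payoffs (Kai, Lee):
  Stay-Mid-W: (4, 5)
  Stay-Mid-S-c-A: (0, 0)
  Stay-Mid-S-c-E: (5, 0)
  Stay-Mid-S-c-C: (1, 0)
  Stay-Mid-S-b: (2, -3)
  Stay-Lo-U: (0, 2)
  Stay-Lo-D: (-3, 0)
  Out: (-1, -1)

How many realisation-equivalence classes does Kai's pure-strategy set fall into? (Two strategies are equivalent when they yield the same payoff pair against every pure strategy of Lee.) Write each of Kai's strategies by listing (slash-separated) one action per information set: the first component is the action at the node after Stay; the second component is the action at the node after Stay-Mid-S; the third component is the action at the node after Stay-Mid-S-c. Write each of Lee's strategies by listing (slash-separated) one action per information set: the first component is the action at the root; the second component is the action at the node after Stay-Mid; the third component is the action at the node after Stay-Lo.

Kai has 12 pure strategies: Mid/c/A, Mid/c/E, Mid/c/C, Mid/b/A, Mid/b/E, Mid/b/C, Lo/c/A, Lo/c/E, Lo/c/C, Lo/b/A, Lo/b/E, Lo/b/C. Columns: Stay/W/U, Stay/W/D, Stay/S/U, Stay/S/D, Out/W/U, Out/W/D, Out/S/U, Out/S/D.
{Mid/c/A} → row (4,5) (4,5) (0,0) (0,0) (-1,-1) (-1,-1) (-1,-1) (-1,-1)
{Mid/c/E} → row (4,5) (4,5) (5,0) (5,0) (-1,-1) (-1,-1) (-1,-1) (-1,-1)
{Mid/c/C} → row (4,5) (4,5) (1,0) (1,0) (-1,-1) (-1,-1) (-1,-1) (-1,-1)
{Mid/b/A, Mid/b/E, Mid/b/C} → row (4,5) (4,5) (2,-3) (2,-3) (-1,-1) (-1,-1) (-1,-1) (-1,-1)
{Lo/c/A, Lo/c/E, Lo/c/C, Lo/b/A, Lo/b/E, Lo/b/C} → row (0,2) (-3,0) (0,2) (-3,0) (-1,-1) (-1,-1) (-1,-1) (-1,-1)
That's 5 distinct rows out of 12 strategies.

5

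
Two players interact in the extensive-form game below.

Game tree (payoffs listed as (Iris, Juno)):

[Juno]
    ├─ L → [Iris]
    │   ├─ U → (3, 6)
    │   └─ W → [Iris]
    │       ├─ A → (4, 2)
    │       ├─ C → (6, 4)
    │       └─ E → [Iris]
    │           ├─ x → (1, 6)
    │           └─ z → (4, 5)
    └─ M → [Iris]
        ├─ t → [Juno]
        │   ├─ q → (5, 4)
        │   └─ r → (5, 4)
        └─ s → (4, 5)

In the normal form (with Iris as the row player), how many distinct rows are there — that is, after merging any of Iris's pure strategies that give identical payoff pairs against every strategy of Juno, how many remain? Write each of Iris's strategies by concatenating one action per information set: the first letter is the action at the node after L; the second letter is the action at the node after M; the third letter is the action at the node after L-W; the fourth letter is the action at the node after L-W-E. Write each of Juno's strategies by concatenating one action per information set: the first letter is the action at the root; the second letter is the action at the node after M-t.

10

Iris has 24 pure strategies: UtAx, UtAz, UtCx, UtCz, UtEx, UtEz, UsAx, UsAz, UsCx, UsCz, UsEx, UsEz, WtAx, WtAz, WtCx, WtCz, WtEx, WtEz, WsAx, WsAz, WsCx, WsCz, WsEx, WsEz. Columns: Lq, Lr, Mq, Mr.
{UtAx, UtAz, UtCx, UtCz, UtEx, UtEz} → row (3,6) (3,6) (5,4) (5,4)
{UsAx, UsAz, UsCx, UsCz, UsEx, UsEz} → row (3,6) (3,6) (4,5) (4,5)
{WtAx, WtAz} → row (4,2) (4,2) (5,4) (5,4)
{WtCx, WtCz} → row (6,4) (6,4) (5,4) (5,4)
{WtEx} → row (1,6) (1,6) (5,4) (5,4)
{WtEz} → row (4,5) (4,5) (5,4) (5,4)
{WsAx, WsAz} → row (4,2) (4,2) (4,5) (4,5)
{WsCx, WsCz} → row (6,4) (6,4) (4,5) (4,5)
{WsEx} → row (1,6) (1,6) (4,5) (4,5)
{WsEz} → row (4,5) (4,5) (4,5) (4,5)
That's 10 distinct rows out of 24 strategies.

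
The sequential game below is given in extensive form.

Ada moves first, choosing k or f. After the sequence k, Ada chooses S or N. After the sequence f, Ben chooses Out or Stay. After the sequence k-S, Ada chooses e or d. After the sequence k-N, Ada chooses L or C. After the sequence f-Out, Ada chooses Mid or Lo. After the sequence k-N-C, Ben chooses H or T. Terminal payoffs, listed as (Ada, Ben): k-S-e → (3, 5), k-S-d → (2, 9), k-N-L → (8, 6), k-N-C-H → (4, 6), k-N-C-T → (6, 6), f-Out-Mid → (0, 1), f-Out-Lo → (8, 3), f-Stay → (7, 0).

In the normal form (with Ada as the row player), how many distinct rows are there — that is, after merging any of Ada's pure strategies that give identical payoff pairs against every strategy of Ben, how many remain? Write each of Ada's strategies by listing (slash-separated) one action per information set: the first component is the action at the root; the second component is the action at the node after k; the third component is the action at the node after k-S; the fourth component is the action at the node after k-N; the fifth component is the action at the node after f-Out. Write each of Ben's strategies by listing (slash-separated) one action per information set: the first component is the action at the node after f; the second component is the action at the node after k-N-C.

6

Ada has 32 pure strategies: k/S/e/L/Mid, k/S/e/L/Lo, k/S/e/C/Mid, k/S/e/C/Lo, k/S/d/L/Mid, k/S/d/L/Lo, k/S/d/C/Mid, k/S/d/C/Lo, k/N/e/L/Mid, k/N/e/L/Lo, k/N/e/C/Mid, k/N/e/C/Lo, k/N/d/L/Mid, k/N/d/L/Lo, k/N/d/C/Mid, k/N/d/C/Lo, f/S/e/L/Mid, f/S/e/L/Lo, f/S/e/C/Mid, f/S/e/C/Lo, f/S/d/L/Mid, f/S/d/L/Lo, f/S/d/C/Mid, f/S/d/C/Lo, f/N/e/L/Mid, f/N/e/L/Lo, f/N/e/C/Mid, f/N/e/C/Lo, f/N/d/L/Mid, f/N/d/L/Lo, f/N/d/C/Mid, f/N/d/C/Lo. Columns: Out/H, Out/T, Stay/H, Stay/T.
{k/S/e/L/Mid, k/S/e/L/Lo, k/S/e/C/Mid, k/S/e/C/Lo} → row (3,5) (3,5) (3,5) (3,5)
{k/S/d/L/Mid, k/S/d/L/Lo, k/S/d/C/Mid, k/S/d/C/Lo} → row (2,9) (2,9) (2,9) (2,9)
{k/N/e/L/Mid, k/N/e/L/Lo, k/N/d/L/Mid, k/N/d/L/Lo} → row (8,6) (8,6) (8,6) (8,6)
{k/N/e/C/Mid, k/N/e/C/Lo, k/N/d/C/Mid, k/N/d/C/Lo} → row (4,6) (6,6) (4,6) (6,6)
{f/S/e/L/Mid, f/S/e/C/Mid, f/S/d/L/Mid, f/S/d/C/Mid, f/N/e/L/Mid, f/N/e/C/Mid, f/N/d/L/Mid, f/N/d/C/Mid} → row (0,1) (0,1) (7,0) (7,0)
{f/S/e/L/Lo, f/S/e/C/Lo, f/S/d/L/Lo, f/S/d/C/Lo, f/N/e/L/Lo, f/N/e/C/Lo, f/N/d/L/Lo, f/N/d/C/Lo} → row (8,3) (8,3) (7,0) (7,0)
That's 6 distinct rows out of 32 strategies.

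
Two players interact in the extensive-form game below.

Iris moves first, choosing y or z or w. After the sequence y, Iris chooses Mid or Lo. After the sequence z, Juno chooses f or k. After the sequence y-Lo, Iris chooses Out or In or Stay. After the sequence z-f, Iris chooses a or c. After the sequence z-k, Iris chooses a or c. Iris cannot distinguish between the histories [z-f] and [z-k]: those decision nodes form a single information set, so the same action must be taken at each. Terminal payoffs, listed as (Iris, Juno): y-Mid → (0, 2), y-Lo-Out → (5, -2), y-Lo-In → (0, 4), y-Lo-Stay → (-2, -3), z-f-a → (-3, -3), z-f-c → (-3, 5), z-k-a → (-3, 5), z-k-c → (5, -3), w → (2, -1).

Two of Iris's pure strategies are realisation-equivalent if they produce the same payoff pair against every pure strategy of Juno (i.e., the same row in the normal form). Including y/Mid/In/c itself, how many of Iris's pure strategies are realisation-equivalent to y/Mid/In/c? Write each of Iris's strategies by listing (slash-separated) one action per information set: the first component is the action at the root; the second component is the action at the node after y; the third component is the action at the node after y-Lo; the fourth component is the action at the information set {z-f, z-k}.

Row for y/Mid/In/c (columns f, k): (0,2) (0,2).
Under y/Mid/In/c, Iris's choice at the node after y-Lo and at the information set {z-f, z-k} can never be reached regardless of what Juno does, so varying those choices leaves every outcome unchanged.
Holding the reachable choices fixed and varying the unreachable ones freely already gives 3 × 2 = 6 equivalent strategies.
No other strategy reproduces this row, so those 6 are the full class: y/Mid/Out/a, y/Mid/Out/c, y/Mid/In/a, y/Mid/In/c, y/Mid/Stay/a, y/Mid/Stay/c.

6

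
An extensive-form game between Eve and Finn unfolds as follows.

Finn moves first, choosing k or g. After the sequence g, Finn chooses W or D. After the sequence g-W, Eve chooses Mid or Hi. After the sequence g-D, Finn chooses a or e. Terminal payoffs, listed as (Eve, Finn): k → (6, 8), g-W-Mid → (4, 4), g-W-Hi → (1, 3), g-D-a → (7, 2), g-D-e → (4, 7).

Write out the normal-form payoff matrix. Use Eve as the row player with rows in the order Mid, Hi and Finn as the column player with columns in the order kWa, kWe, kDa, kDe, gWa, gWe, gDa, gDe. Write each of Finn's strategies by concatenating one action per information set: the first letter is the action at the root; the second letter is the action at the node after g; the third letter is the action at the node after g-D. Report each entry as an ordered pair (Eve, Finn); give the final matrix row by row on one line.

Mid: (6,8) (6,8) (6,8) (6,8) (4,4) (4,4) (7,2) (4,7) | Hi: (6,8) (6,8) (6,8) (6,8) (1,3) (1,3) (7,2) (4,7)

          kWa      kWe      kDa      kDe      gWa      gWe      gDa      gDe
 Mid    (6,8)    (6,8)    (6,8)    (6,8)    (4,4)    (4,4)    (7,2)    (4,7)
  Hi    (6,8)    (6,8)    (6,8)    (6,8)    (1,3)    (1,3)    (7,2)    (4,7)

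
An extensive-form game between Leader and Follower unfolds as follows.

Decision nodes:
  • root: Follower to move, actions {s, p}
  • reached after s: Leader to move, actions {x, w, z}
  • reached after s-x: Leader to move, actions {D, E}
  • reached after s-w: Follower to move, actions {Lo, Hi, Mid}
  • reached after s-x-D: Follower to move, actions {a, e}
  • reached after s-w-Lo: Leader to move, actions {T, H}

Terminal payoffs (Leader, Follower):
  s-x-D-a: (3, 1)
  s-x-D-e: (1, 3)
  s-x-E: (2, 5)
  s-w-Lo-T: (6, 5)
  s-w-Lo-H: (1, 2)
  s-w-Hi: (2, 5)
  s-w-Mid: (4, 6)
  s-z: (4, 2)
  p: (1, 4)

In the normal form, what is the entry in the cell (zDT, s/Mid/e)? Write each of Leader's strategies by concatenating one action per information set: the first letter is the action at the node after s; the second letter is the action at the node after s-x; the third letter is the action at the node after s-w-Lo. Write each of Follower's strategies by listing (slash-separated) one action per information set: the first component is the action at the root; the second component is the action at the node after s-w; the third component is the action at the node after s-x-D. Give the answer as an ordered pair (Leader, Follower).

Trace the play path from the root:
  Follower plays s
  Leader plays z at [s]
→ terminal payoff (4, 2).
(Leader's choice at the node after s-x is never reached on this path, so it doesn't affect the outcome.)

(4, 2)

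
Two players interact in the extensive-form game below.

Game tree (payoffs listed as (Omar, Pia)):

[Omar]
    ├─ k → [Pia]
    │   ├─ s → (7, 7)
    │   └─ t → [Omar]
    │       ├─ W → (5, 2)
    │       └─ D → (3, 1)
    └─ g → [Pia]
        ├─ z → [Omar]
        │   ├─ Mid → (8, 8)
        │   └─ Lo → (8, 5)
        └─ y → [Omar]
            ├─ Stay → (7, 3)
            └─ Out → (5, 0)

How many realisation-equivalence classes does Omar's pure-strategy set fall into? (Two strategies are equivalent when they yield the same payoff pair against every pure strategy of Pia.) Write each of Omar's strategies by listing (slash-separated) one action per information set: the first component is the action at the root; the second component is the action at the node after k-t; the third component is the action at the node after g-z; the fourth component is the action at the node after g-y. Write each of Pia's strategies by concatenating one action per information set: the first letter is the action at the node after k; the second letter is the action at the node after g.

Omar has 16 pure strategies: k/W/Mid/Stay, k/W/Mid/Out, k/W/Lo/Stay, k/W/Lo/Out, k/D/Mid/Stay, k/D/Mid/Out, k/D/Lo/Stay, k/D/Lo/Out, g/W/Mid/Stay, g/W/Mid/Out, g/W/Lo/Stay, g/W/Lo/Out, g/D/Mid/Stay, g/D/Mid/Out, g/D/Lo/Stay, g/D/Lo/Out. Columns: sz, sy, tz, ty.
{k/W/Mid/Stay, k/W/Mid/Out, k/W/Lo/Stay, k/W/Lo/Out} → row (7,7) (7,7) (5,2) (5,2)
{k/D/Mid/Stay, k/D/Mid/Out, k/D/Lo/Stay, k/D/Lo/Out} → row (7,7) (7,7) (3,1) (3,1)
{g/W/Mid/Stay, g/D/Mid/Stay} → row (8,8) (7,3) (8,8) (7,3)
{g/W/Mid/Out, g/D/Mid/Out} → row (8,8) (5,0) (8,8) (5,0)
{g/W/Lo/Stay, g/D/Lo/Stay} → row (8,5) (7,3) (8,5) (7,3)
{g/W/Lo/Out, g/D/Lo/Out} → row (8,5) (5,0) (8,5) (5,0)
That's 6 distinct rows out of 16 strategies.

6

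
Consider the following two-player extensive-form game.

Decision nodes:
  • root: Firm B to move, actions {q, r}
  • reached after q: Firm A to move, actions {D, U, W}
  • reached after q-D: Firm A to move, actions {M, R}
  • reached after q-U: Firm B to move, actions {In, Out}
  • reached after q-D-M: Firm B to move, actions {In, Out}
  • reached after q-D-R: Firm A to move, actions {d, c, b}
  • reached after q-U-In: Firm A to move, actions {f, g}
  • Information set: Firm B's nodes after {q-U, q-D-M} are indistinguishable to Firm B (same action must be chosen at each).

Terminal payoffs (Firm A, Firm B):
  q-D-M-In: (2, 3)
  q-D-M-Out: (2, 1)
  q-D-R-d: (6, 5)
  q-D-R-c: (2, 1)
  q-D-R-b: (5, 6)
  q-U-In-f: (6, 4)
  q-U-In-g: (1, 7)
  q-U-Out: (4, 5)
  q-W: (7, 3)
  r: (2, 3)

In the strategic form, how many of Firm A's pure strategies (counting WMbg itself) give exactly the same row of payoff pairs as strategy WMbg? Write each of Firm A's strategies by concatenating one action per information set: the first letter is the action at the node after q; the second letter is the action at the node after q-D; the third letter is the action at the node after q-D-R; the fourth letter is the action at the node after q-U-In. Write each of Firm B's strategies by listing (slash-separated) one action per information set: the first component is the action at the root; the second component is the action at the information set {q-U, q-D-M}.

Row for WMbg (columns q/In, q/Out, r/In, r/Out): (7,3) (7,3) (2,3) (2,3).
Under WMbg, Firm A's choice at the node after q-D and at the node after q-D-R and at the node after q-U-In can never be reached regardless of what Firm B does, so varying those choices leaves every outcome unchanged.
Holding the reachable choices fixed and varying the unreachable ones freely already gives 2 × 3 × 2 = 12 equivalent strategies.
No other strategy reproduces this row, so those 12 are the full class: WMdf, WMdg, WMcf, WMcg, WMbf, WMbg, WRdf, WRdg, WRcf, WRcg, WRbf, WRbg.

12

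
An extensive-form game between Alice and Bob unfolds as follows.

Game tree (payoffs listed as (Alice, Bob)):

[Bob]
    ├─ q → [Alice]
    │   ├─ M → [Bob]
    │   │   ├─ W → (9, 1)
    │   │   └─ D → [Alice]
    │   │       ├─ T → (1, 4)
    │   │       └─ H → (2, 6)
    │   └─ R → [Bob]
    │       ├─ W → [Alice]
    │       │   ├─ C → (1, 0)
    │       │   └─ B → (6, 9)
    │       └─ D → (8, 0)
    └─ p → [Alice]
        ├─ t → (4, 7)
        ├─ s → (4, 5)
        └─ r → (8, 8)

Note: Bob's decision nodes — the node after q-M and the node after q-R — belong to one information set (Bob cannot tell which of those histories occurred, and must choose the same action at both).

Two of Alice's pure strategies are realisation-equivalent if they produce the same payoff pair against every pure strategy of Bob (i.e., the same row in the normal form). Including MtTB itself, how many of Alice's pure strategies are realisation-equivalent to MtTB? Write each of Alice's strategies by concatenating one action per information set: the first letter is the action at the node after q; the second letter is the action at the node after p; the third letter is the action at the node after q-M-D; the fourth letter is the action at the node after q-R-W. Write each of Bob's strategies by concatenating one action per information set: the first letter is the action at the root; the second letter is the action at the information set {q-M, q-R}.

2

Row for MtTB (columns qW, qD, pW, pD): (9,1) (1,4) (4,7) (4,7).
Under MtTB, Alice's choice at the node after q-R-W can never be reached regardless of what Bob does, so varying those choices leaves every outcome unchanged.
Holding the reachable choices fixed and varying the unreachable one freely already gives 2 equivalent strategies.
No other strategy reproduces this row, so those 2 are the full class: MtTC, MtTB.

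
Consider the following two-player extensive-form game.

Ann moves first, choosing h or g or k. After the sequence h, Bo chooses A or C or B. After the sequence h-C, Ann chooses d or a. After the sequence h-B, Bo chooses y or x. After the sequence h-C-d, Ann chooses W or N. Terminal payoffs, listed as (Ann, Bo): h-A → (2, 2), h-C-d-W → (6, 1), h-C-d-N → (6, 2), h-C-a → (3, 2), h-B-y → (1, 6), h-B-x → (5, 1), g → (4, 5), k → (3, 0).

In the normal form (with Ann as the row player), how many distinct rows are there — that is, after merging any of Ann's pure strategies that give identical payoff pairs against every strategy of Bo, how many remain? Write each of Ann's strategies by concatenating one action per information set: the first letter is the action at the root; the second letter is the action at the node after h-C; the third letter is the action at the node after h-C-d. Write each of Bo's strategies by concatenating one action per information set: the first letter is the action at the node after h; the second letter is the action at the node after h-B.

5

Ann has 12 pure strategies: hdW, hdN, haW, haN, gdW, gdN, gaW, gaN, kdW, kdN, kaW, kaN. Columns: Ay, Ax, Cy, Cx, By, Bx.
{hdW} → row (2,2) (2,2) (6,1) (6,1) (1,6) (5,1)
{hdN} → row (2,2) (2,2) (6,2) (6,2) (1,6) (5,1)
{haW, haN} → row (2,2) (2,2) (3,2) (3,2) (1,6) (5,1)
{gdW, gdN, gaW, gaN} → row (4,5) (4,5) (4,5) (4,5) (4,5) (4,5)
{kdW, kdN, kaW, kaN} → row (3,0) (3,0) (3,0) (3,0) (3,0) (3,0)
That's 5 distinct rows out of 12 strategies.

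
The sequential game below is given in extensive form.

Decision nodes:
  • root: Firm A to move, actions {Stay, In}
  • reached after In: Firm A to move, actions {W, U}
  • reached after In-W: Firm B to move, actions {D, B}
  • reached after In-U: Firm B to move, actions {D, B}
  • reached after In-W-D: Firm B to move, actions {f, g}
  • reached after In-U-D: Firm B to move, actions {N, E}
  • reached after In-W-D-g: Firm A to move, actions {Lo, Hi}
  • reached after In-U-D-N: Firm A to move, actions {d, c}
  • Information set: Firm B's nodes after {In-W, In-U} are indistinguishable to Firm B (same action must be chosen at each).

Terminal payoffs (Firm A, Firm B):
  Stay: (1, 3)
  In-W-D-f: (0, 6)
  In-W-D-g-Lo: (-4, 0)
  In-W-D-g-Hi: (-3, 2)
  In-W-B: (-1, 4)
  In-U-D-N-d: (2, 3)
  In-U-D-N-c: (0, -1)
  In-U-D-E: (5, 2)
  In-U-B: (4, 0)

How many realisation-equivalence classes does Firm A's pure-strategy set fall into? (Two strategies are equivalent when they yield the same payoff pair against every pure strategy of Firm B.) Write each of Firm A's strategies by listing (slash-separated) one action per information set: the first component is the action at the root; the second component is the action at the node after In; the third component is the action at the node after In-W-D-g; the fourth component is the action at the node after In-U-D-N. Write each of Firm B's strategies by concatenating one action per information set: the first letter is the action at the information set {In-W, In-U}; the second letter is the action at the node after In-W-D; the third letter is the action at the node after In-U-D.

5

Firm A has 16 pure strategies: Stay/W/Lo/d, Stay/W/Lo/c, Stay/W/Hi/d, Stay/W/Hi/c, Stay/U/Lo/d, Stay/U/Lo/c, Stay/U/Hi/d, Stay/U/Hi/c, In/W/Lo/d, In/W/Lo/c, In/W/Hi/d, In/W/Hi/c, In/U/Lo/d, In/U/Lo/c, In/U/Hi/d, In/U/Hi/c. Columns: DfN, DfE, DgN, DgE, BfN, BfE, BgN, BgE.
{Stay/W/Lo/d, Stay/W/Lo/c, Stay/W/Hi/d, Stay/W/Hi/c, Stay/U/Lo/d, Stay/U/Lo/c, Stay/U/Hi/d, Stay/U/Hi/c} → row (1,3) (1,3) (1,3) (1,3) (1,3) (1,3) (1,3) (1,3)
{In/W/Lo/d, In/W/Lo/c} → row (0,6) (0,6) (-4,0) (-4,0) (-1,4) (-1,4) (-1,4) (-1,4)
{In/W/Hi/d, In/W/Hi/c} → row (0,6) (0,6) (-3,2) (-3,2) (-1,4) (-1,4) (-1,4) (-1,4)
{In/U/Lo/d, In/U/Hi/d} → row (2,3) (5,2) (2,3) (5,2) (4,0) (4,0) (4,0) (4,0)
{In/U/Lo/c, In/U/Hi/c} → row (0,-1) (5,2) (0,-1) (5,2) (4,0) (4,0) (4,0) (4,0)
That's 5 distinct rows out of 16 strategies.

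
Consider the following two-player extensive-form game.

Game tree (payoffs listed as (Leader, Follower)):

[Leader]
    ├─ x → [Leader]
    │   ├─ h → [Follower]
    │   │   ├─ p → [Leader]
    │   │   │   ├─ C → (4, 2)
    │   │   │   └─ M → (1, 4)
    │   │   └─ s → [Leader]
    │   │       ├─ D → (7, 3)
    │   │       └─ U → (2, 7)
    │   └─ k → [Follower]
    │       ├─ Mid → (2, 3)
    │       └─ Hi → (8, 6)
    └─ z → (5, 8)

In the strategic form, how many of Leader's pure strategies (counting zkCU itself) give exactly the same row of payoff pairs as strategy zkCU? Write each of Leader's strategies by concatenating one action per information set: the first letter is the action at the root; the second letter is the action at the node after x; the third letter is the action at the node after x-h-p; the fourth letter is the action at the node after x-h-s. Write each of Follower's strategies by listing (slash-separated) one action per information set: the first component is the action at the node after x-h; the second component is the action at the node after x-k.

8

Row for zkCU (columns p/Mid, p/Hi, s/Mid, s/Hi): (5,8) (5,8) (5,8) (5,8).
Under zkCU, Leader's choice at the node after x and at the node after x-h-p and at the node after x-h-s can never be reached regardless of what Follower does, so varying those choices leaves every outcome unchanged.
Holding the reachable choices fixed and varying the unreachable ones freely already gives 2 × 2 × 2 = 8 equivalent strategies.
No other strategy reproduces this row, so those 8 are the full class: zhCD, zhCU, zhMD, zhMU, zkCD, zkCU, zkMD, zkMU.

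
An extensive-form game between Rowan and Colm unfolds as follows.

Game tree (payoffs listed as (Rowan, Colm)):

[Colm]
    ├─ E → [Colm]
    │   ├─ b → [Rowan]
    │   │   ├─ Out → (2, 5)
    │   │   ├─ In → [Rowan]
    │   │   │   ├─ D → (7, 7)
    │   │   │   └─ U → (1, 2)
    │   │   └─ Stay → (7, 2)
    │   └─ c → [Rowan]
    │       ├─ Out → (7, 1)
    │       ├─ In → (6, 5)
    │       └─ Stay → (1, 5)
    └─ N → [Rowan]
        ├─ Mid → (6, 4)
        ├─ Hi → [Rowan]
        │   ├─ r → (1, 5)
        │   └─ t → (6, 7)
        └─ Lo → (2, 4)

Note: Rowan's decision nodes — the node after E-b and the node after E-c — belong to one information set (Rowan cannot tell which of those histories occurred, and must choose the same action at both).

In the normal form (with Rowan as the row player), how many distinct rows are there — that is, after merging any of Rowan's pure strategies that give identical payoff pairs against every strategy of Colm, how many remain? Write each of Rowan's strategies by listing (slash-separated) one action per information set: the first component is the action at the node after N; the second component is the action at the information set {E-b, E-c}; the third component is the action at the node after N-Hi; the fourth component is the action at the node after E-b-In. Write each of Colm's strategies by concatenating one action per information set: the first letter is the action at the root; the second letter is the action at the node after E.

Rowan has 36 pure strategies: Mid/Out/r/D, Mid/Out/r/U, Mid/Out/t/D, Mid/Out/t/U, Mid/In/r/D, Mid/In/r/U, Mid/In/t/D, Mid/In/t/U, Mid/Stay/r/D, Mid/Stay/r/U, Mid/Stay/t/D, Mid/Stay/t/U, Hi/Out/r/D, Hi/Out/r/U, Hi/Out/t/D, Hi/Out/t/U, Hi/In/r/D, Hi/In/r/U, Hi/In/t/D, Hi/In/t/U, Hi/Stay/r/D, Hi/Stay/r/U, Hi/Stay/t/D, Hi/Stay/t/U, Lo/Out/r/D, Lo/Out/r/U, Lo/Out/t/D, Lo/Out/t/U, Lo/In/r/D, Lo/In/r/U, Lo/In/t/D, Lo/In/t/U, Lo/Stay/r/D, Lo/Stay/r/U, Lo/Stay/t/D, Lo/Stay/t/U. Columns: Eb, Ec, Nb, Nc.
{Mid/Out/r/D, Mid/Out/r/U, Mid/Out/t/D, Mid/Out/t/U} → row (2,5) (7,1) (6,4) (6,4)
{Mid/In/r/D, Mid/In/t/D} → row (7,7) (6,5) (6,4) (6,4)
{Mid/In/r/U, Mid/In/t/U} → row (1,2) (6,5) (6,4) (6,4)
{Mid/Stay/r/D, Mid/Stay/r/U, Mid/Stay/t/D, Mid/Stay/t/U} → row (7,2) (1,5) (6,4) (6,4)
{Hi/Out/r/D, Hi/Out/r/U} → row (2,5) (7,1) (1,5) (1,5)
{Hi/Out/t/D, Hi/Out/t/U} → row (2,5) (7,1) (6,7) (6,7)
{Hi/In/r/D} → row (7,7) (6,5) (1,5) (1,5)
{Hi/In/r/U} → row (1,2) (6,5) (1,5) (1,5)
{Hi/In/t/D} → row (7,7) (6,5) (6,7) (6,7)
{Hi/In/t/U} → row (1,2) (6,5) (6,7) (6,7)
{Hi/Stay/r/D, Hi/Stay/r/U} → row (7,2) (1,5) (1,5) (1,5)
{Hi/Stay/t/D, Hi/Stay/t/U} → row (7,2) (1,5) (6,7) (6,7)
{Lo/Out/r/D, Lo/Out/r/U, Lo/Out/t/D, Lo/Out/t/U} → row (2,5) (7,1) (2,4) (2,4)
{Lo/In/r/D, Lo/In/t/D} → row (7,7) (6,5) (2,4) (2,4)
{Lo/In/r/U, Lo/In/t/U} → row (1,2) (6,5) (2,4) (2,4)
{Lo/Stay/r/D, Lo/Stay/r/U, Lo/Stay/t/D, Lo/Stay/t/U} → row (7,2) (1,5) (2,4) (2,4)
That's 16 distinct rows out of 36 strategies.

16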